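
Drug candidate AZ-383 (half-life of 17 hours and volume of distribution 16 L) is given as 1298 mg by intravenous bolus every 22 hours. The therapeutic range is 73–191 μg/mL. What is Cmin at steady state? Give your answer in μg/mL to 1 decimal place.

Over one 22-h interval, 22/17 ≈ 1.2941 half-lives elapse, leaving f ≈ 0.4078 of each dose.
Each bolus raises the concentration by D/Vd = 1298/16 ≈ 81.125 μg/mL.
Steady-state trough Cmin,ss = C₀·f/(1−f) ≈ 81.125 × 0.4078/0.5922 ≈ 55.864 μg/mL.
Trough 55.9 μg/mL vs MEC 73 μg/mL: subtherapeutic.

55.9 μg/mL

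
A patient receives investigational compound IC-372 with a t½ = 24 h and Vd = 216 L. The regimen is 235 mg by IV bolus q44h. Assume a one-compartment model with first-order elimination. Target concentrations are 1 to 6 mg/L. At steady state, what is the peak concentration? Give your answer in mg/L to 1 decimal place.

k = ln2/t½ = ln2/24 ≈ 0.028881 h⁻¹; fraction remaining f = e^(−kτ) = e^(−0.028881×44) ≈ 0.2806.
At steady state, accumulation factor R = 1/(1 − e^(−kτ)) ≈ 1.3900.
Single-dose peak C₀ = D/Vd = 235/216 ≈ 1.088 mg/L.
Steady-state peak Cmax,ss = C₀·R ≈ 1.088 × 1.3900 ≈ 1.512 mg/L.
Peak 1.5 mg/L vs MTC 6 mg/L: below toxic threshold.

1.5 mg/L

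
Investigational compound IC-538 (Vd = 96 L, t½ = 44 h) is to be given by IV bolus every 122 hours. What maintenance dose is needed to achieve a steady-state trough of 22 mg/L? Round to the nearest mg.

12321 mg

τ/t½ = 122/44 ≈ 2.7727, so f = (1/2)^(122/44) ≈ 0.146327.
Cmin,ss = (D/Vd)·f/(1−f), so D = Cmin,ss·Vd·(1−f)/f.
D = 22 × 96 × (1−f)/f ≈ 22 × 96 × 5.83401 ≈ 12321.43 mg.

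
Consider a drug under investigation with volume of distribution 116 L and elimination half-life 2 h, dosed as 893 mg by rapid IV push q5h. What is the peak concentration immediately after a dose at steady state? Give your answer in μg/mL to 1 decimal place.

9.4 μg/mL

τ/t½ = 5/2 ≈ 2.5, so fraction remaining f = (1/2)^(5/2) ≈ 0.1768.
At steady state, accumulation factor R = 1/(1 − e^(−kτ)) ≈ 1.2148.
Single-dose peak C₀ = D/Vd = 893/116 ≈ 7.698 μg/mL.
Steady-state peak Cmax,ss = C₀·R ≈ 7.698 × 1.2148 ≈ 9.352 μg/mL.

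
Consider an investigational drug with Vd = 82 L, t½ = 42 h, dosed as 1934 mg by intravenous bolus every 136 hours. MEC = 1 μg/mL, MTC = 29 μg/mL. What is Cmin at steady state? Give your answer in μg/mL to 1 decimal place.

τ/t½ = 136/42 ≈ 3.2381, so fraction remaining f = (1/2)^(136/42) ≈ 0.1060.
At steady state, accumulation factor R = 1/(1 − e^(−kτ)) ≈ 1.1186.
Each bolus raises the concentration by D/Vd = 1934/82 ≈ 23.585 μg/mL.
Cmax,ss = C₀/(1 − f) ≈ 23.585/0.8940 ≈ 26.381 μg/mL.
Steady-state trough Cmin,ss = Cmax,ss·f ≈ 26.381 × 0.1060 ≈ 2.796 μg/mL.
Trough 2.8 μg/mL vs MEC 1 μg/mL: adequate.

2.8 μg/mL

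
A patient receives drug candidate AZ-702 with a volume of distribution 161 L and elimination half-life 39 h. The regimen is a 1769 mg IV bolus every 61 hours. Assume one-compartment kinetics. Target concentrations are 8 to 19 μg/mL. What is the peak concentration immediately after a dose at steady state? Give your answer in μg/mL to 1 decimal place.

16.6 μg/mL

Over one 61-h interval, 61/39 ≈ 1.5641 half-lives elapse, leaving f ≈ 0.3382 of each dose.
At steady state, accumulation factor R = 1/(1 − e^(−kτ)) ≈ 1.5110.
Single-dose peak C₀ = D/Vd = 1769/161 ≈ 10.988 μg/mL.
Steady-state peak Cmax,ss = C₀·R ≈ 10.988 × 1.5110 ≈ 16.603 μg/mL.
Peak 16.6 μg/mL vs MTC 19 μg/mL: below toxic threshold.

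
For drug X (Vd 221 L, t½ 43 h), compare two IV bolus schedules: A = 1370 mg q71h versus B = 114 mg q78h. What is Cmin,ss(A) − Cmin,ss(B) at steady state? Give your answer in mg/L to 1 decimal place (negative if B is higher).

Regimen A: f = (1/2)^(71/43) ≈ 0.3184; Cmin,ss = (1370/221)·f/(1−f) ≈ 2.896 mg/L.
Regimen B: f = (1/2)^(78/43) ≈ 0.2844; Cmin,ss = (114/221)·f/(1−f) ≈ 0.205 mg/L.
Difference ≈ 2.896 − 0.205 ≈ 2.691 mg/L.

2.7 mg/L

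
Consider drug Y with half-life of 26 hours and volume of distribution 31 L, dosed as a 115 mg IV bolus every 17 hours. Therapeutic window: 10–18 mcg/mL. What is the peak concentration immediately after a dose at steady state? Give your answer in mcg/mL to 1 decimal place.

k = ln2/t½ = ln2/26 ≈ 0.026660 h⁻¹; fraction remaining f = e^(−kτ) = e^(−0.026660×17) ≈ 0.6356.
Accumulation ratio R = 1/(1 − f) ≈ 1/0.3644 ≈ 2.7442.
Each bolus raises the concentration by D/Vd = 115/31 ≈ 3.710 mcg/mL.
Steady-state peak Cmax,ss = C₀·R ≈ 3.710 × 2.7442 ≈ 10.181 mcg/mL.
Peak 10.2 mcg/mL vs MTC 18 mcg/mL: below toxic threshold.

10.2 mcg/mL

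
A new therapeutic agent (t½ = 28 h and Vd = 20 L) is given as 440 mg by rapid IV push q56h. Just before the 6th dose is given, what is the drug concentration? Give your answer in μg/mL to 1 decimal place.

7.3 μg/mL

f = (1/2)^(τ/t½) = (1/2)^(56/28) ≈ 0.2500.
C₀ = D/Vd = 440/20 ≈ 22.000 μg/mL.
Before the 6th dose, 5 doses have been given. Superposition: Cmin = C₀·(f + f² + … + f^5).
≈ 22.000 × (0.2500 + 0.0625 + 0.0156 + 0.0039 + 0.0010) ≈ 22.000 × 0.3330 ≈ 7.326 μg/mL.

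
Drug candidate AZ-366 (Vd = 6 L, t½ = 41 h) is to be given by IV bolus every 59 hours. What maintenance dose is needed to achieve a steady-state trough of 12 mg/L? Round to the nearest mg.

123 mg

τ/t½ = 59/41 ≈ 1.439, so f = (1/2)^(59/41) ≈ 0.368817.
Cmin,ss = (D/Vd)·f/(1−f), so D = Cmin,ss·Vd·(1−f)/f.
D = 12 × 6 × (1−f)/f ≈ 12 × 6 × 1.71137 ≈ 123.22 mg.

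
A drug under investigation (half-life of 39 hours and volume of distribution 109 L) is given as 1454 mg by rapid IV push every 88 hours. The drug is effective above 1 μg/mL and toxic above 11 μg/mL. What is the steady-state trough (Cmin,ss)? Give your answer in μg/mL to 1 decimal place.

3.5 μg/mL

τ/t½ = 88/39 ≈ 2.2564, so fraction remaining f = (1/2)^(88/39) ≈ 0.2093.
At steady state, accumulation factor R = 1/(1 − e^(−kτ)) ≈ 1.2647.
Each bolus raises the concentration by D/Vd = 1454/109 ≈ 13.339 μg/mL.
Steady-state peak Cmax,ss = C₀·R ≈ 13.339 × 1.2647 ≈ 16.870 μg/mL.
Steady-state trough Cmin,ss = Cmax,ss·f ≈ 16.870 × 0.2093 ≈ 3.531 μg/mL.
Trough 3.5 μg/mL vs MEC 1 μg/mL: adequate.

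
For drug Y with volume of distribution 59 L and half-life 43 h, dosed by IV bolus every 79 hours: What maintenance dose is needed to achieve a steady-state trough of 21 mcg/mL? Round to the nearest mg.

3188 mg

τ/t½ = 79/43 ≈ 1.8372, so f = (1/2)^(79/43) ≈ 0.279863.
Cmin,ss = (D/Vd)·f/(1−f), so D = Cmin,ss·Vd·(1−f)/f.
D = 21 × 59 × (1−f)/f ≈ 21 × 59 × 2.57318 ≈ 3188.17 mg.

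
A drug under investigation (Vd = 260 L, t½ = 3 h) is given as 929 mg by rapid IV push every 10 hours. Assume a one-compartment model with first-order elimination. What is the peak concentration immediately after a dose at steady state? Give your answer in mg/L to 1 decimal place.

4.0 mg/L

τ/t½ = 10/3 ≈ 3.3333, so fraction remaining f = (1/2)^(10/3) ≈ 0.0992.
Accumulation ratio R = 1/(1 − f) ≈ 1/0.9008 ≈ 1.1101.
Single-dose peak C₀ = D/Vd = 929/260 ≈ 3.573 mg/L.
Steady-state peak Cmax,ss = C₀·R ≈ 3.573 × 1.1101 ≈ 3.966 mg/L.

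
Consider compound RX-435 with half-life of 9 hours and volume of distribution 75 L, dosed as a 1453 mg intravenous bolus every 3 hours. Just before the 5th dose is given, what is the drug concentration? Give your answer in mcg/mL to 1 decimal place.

f = (1/2)^(τ/t½) = (1/2)^(3/9) ≈ 0.7937.
C₀ = D/Vd = 1453/75 ≈ 19.373 mcg/mL.
Before the 5th dose, 4 doses have been given. Superposition: Cmin = C₀·(f + f² + … + f^4).
≈ 19.373 × (0.7937 + 0.6300 + 0.5000 + 0.3968) ≈ 19.373 × 2.3205 ≈ 44.955 mcg/mL.

45.0 mcg/mL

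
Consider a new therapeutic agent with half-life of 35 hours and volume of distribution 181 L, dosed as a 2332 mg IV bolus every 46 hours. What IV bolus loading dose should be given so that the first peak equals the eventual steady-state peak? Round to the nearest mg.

3900 mg

f = (1/2)^(46/35) ≈ 0.402125; accumulation ratio R = 1/(1−f) ≈ 1.67259.
Loading dose to hit Cmax,ss on first dose: D_load = D_maint·R ≈ 2332 × 1.67259 ≈ 3900.48 mg.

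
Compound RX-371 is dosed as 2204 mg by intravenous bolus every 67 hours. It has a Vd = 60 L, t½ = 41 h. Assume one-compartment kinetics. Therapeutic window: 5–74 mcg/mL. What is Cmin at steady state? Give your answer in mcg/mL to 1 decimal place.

Over one 67-h interval, 67/41 ≈ 1.6341 half-lives elapse, leaving f ≈ 0.3222 of each dose.
Each bolus raises the concentration by D/Vd = 2204/60 ≈ 36.733 mcg/mL.
Steady-state trough Cmin,ss = C₀·f/(1−f) ≈ 36.733 × 0.3222/0.6778 ≈ 17.461 mcg/mL.
Trough 17.5 mcg/mL vs MEC 5 mcg/mL: adequate.

17.5 mcg/mL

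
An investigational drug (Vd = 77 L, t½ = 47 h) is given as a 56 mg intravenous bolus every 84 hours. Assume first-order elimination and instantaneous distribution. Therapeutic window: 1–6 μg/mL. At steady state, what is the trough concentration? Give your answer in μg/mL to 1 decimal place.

0.3 μg/mL

τ/t½ = 84/47 ≈ 1.7872, so fraction remaining f = (1/2)^(84/47) ≈ 0.2897.
At steady state, accumulation factor R = 1/(1 − e^(−kτ)) ≈ 1.4079.
Each bolus raises the concentration by D/Vd = 56/77 ≈ 0.727 μg/mL.
Cmax,ss = C₀/(1 − f) ≈ 0.727/0.7103 ≈ 1.024 μg/mL.
One interval later, Cmin,ss = Cmax,ss·e^(−kτ) ≈ 1.024 × 0.2897 ≈ 0.297 μg/mL.
Trough 0.3 μg/mL vs MEC 1 μg/mL: subtherapeutic.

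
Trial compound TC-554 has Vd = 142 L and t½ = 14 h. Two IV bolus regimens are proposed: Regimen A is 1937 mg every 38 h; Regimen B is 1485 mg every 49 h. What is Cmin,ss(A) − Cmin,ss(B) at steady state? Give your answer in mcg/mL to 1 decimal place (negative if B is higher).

1.4 mcg/mL

Regimen A: f = (1/2)^(38/14) ≈ 0.1524; Cmin,ss = (1937/142)·f/(1−f) ≈ 2.453 mcg/mL.
Regimen B: f = (1/2)^(49/14) ≈ 0.0884; Cmin,ss = (1485/142)·f/(1−f) ≈ 1.014 mcg/mL.
Difference ≈ 2.453 − 1.014 ≈ 1.439 mcg/mL.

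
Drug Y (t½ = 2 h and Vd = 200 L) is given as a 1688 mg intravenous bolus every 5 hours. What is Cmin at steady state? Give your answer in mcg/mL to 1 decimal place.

Over one 5-h interval, 5/2 ≈ 2.5 half-lives elapse, leaving f ≈ 0.1768 of each dose.
Accumulation ratio R = 1/(1 − f) ≈ 1/0.8232 ≈ 1.2148.
Each bolus raises the concentration by D/Vd = 1688/200 ≈ 8.440 mcg/mL.
Cmax,ss = C₀/(1 − f) ≈ 8.440/0.8232 ≈ 10.253 mcg/mL.
Steady-state trough Cmin,ss = Cmax,ss·f ≈ 10.253 × 0.1768 ≈ 1.813 mcg/mL.

1.8 mcg/mL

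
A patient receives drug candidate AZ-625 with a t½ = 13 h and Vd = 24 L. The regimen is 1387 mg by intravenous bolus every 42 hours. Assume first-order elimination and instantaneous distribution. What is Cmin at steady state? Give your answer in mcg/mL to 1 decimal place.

6.9 mcg/mL

τ/t½ = 42/13 ≈ 3.2308, so fraction remaining f = (1/2)^(42/13) ≈ 0.1065.
Accumulation ratio R = 1/(1 − f) ≈ 1/0.8935 ≈ 1.1192.
Single-dose peak C₀ = D/Vd = 1387/24 ≈ 57.792 mcg/mL.
Steady-state peak Cmax,ss = C₀·R ≈ 57.792 × 1.1192 ≈ 64.681 mcg/mL.
One interval later, Cmin,ss = Cmax,ss·e^(−kτ) ≈ 64.681 × 0.1065 ≈ 6.889 mcg/mL.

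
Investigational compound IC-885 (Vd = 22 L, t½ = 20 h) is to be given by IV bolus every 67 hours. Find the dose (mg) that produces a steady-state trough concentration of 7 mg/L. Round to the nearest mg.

1416 mg

τ/t½ = 67/20 ≈ 3.35, so f = (1/2)^(67/20) ≈ 0.098073.
Cmin,ss = (D/Vd)·f/(1−f), so D = Cmin,ss·Vd·(1−f)/f.
D = 7 × 22 × (1−f)/f ≈ 7 × 22 × 9.19649 ≈ 1416.26 mg.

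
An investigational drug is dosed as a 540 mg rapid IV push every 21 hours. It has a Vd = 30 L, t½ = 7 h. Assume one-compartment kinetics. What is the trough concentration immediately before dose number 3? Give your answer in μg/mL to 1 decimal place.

2.5 μg/mL

f = (1/2)^(τ/t½) = (1/2)^(21/7) ≈ 0.1250.
C₀ = D/Vd = 540/30 ≈ 18.000 μg/mL.
Before the 3rd dose, 2 doses have been given. Superposition: Cmin = C₀·(f + f²).
≈ 18.000 × (0.1250 + 0.0156) ≈ 18.000 × 0.1406 ≈ 2.531 μg/mL.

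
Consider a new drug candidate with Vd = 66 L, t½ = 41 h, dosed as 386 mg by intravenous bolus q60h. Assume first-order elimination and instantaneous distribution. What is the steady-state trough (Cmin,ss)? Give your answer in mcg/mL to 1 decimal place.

k = ln2/t½ = ln2/41 ≈ 0.016906 h⁻¹; fraction remaining f = e^(−kτ) = e^(−0.016906×60) ≈ 0.3626.
At steady state, accumulation factor R = 1/(1 − e^(−kτ)) ≈ 1.5689.
Each bolus raises the concentration by D/Vd = 386/66 ≈ 5.848 mcg/mL.
Steady-state peak Cmax,ss = C₀·R ≈ 5.848 × 1.5689 ≈ 9.175 mcg/mL.
One interval later, Cmin,ss = Cmax,ss·e^(−kτ) ≈ 9.175 × 0.3626 ≈ 3.327 mcg/mL.

3.3 mcg/mL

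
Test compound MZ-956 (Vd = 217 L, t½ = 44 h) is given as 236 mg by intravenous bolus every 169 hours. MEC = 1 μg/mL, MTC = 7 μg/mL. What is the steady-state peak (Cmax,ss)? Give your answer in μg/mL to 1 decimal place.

1.2 μg/mL

τ/t½ = 169/44 ≈ 3.8409, so fraction remaining f = (1/2)^(169/44) ≈ 0.0698.
Accumulation ratio R = 1/(1 − f) ≈ 1/0.9302 ≈ 1.0750.
Each bolus raises the concentration by D/Vd = 236/217 ≈ 1.088 μg/mL.
Cmax,ss = C₀/(1 − f) ≈ 1.088/0.9302 ≈ 1.170 μg/mL.
Peak 1.2 μg/mL vs MTC 7 μg/mL: below toxic threshold.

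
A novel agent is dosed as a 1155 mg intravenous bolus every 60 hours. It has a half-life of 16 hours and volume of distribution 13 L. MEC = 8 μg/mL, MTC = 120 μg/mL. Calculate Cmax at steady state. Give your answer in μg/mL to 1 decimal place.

τ/t½ = 60/16 ≈ 3.75, so fraction remaining f = (1/2)^(60/16) ≈ 0.0743.
At steady state, accumulation factor R = 1/(1 − e^(−kτ)) ≈ 1.0803.
Single-dose peak C₀ = D/Vd = 1155/13 ≈ 88.846 μg/mL.
Steady-state peak Cmax,ss = C₀·R ≈ 88.846 × 1.0803 ≈ 95.980 μg/mL.
Peak 96.0 μg/mL vs MTC 120 μg/mL: below toxic threshold.

96.0 μg/mL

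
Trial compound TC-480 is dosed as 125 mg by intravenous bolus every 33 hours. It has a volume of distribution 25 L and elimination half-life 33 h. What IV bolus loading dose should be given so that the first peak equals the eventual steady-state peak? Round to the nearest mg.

f = (1/2)^(33/33) ≈ 0.500000; accumulation ratio R = 1/(1−f) ≈ 2.00000.
Loading dose to hit Cmax,ss on first dose: D_load = D_maint·R ≈ 125 × 2.00000 ≈ 250.00 mg.

250 mg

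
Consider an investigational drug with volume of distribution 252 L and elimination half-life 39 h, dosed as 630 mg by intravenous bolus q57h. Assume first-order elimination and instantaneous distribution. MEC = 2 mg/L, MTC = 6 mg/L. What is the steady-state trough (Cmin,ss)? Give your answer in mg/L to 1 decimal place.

1.4 mg/L

k = ln2/t½ = ln2/39 ≈ 0.017773 h⁻¹; fraction remaining f = e^(−kτ) = e^(−0.017773×57) ≈ 0.3631.
Single-dose peak C₀ = D/Vd = 630/252 ≈ 2.500 mg/L.
Steady-state trough Cmin,ss = C₀·f/(1−f) ≈ 2.500 × 0.3631/0.6369 ≈ 1.425 mg/L.
Trough 1.4 mg/L vs MEC 2 mg/L: subtherapeutic.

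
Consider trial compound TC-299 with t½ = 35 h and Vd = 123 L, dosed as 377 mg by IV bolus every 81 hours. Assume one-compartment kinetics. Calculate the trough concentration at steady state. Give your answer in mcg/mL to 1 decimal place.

0.8 mcg/mL

Over one 81-h interval, 81/35 ≈ 2.3143 half-lives elapse, leaving f ≈ 0.2011 of each dose.
Each bolus raises the concentration by D/Vd = 377/123 ≈ 3.065 mcg/mL.
Steady-state trough Cmin,ss = C₀·f/(1−f) ≈ 3.065 × 0.2011/0.7989 ≈ 0.772 mcg/mL.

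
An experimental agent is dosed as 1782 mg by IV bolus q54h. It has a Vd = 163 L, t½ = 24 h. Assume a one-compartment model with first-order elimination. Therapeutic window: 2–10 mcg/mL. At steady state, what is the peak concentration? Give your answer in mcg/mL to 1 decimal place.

Over one 54-h interval, 54/24 ≈ 2.25 half-lives elapse, leaving f ≈ 0.2102 of each dose.
Accumulation ratio R = 1/(1 − f) ≈ 1/0.7898 ≈ 1.2661.
Each bolus raises the concentration by D/Vd = 1782/163 ≈ 10.933 mcg/mL.
Steady-state peak Cmax,ss = C₀·R ≈ 10.933 × 1.2661 ≈ 13.842 mcg/mL.
Peak 13.8 mcg/mL vs MTC 10 mcg/mL: exceeds toxic threshold.

13.8 mcg/mL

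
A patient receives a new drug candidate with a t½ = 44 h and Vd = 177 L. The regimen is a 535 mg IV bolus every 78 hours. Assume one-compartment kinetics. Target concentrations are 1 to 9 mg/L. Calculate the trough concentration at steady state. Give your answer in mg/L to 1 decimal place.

1.3 mg/L

τ/t½ = 78/44 ≈ 1.7727, so fraction remaining f = (1/2)^(78/44) ≈ 0.2927.
Each bolus raises the concentration by D/Vd = 535/177 ≈ 3.023 mg/L.
Steady-state trough Cmin,ss = C₀·f/(1−f) ≈ 3.023 × 0.2927/0.7073 ≈ 1.251 mg/L.
Trough 1.3 mg/L vs MEC 1 mg/L: adequate.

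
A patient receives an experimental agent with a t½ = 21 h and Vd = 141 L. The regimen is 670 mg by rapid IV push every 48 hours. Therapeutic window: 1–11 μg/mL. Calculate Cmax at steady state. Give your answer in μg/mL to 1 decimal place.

k = ln2/t½ = ln2/21 ≈ 0.033007 h⁻¹; fraction remaining f = e^(−kτ) = e^(−0.033007×48) ≈ 0.2051.
Accumulation ratio R = 1/(1 − f) ≈ 1/0.7949 ≈ 1.2580.
Each bolus raises the concentration by D/Vd = 670/141 ≈ 4.752 μg/mL.
Cmax,ss = C₀/(1 − f) ≈ 4.752/0.7949 ≈ 5.978 μg/mL.
Peak 6.0 μg/mL vs MTC 11 μg/mL: below toxic threshold.

6.0 μg/mL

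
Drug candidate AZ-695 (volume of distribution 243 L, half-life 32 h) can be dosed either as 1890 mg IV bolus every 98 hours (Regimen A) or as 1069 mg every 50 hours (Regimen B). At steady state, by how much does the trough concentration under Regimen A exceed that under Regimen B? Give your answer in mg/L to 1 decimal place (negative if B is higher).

Regimen A: f = (1/2)^(98/32) ≈ 0.1197; Cmin,ss = (1890/243)·f/(1−f) ≈ 1.058 mg/L.
Regimen B: f = (1/2)^(50/32) ≈ 0.3386; Cmin,ss = (1069/243)·f/(1−f) ≈ 2.252 mg/L.
Difference ≈ 1.058 − 2.252 ≈ -1.194 mg/L.

-1.2 mg/L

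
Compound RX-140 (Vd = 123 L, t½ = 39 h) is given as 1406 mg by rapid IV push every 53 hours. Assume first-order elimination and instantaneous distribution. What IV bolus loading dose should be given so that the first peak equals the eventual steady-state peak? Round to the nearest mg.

f = (1/2)^(53/39) ≈ 0.389859; accumulation ratio R = 1/(1−f) ≈ 1.63897.
Loading dose to hit Cmax,ss on first dose: D_load = D_maint·R ≈ 1406 × 1.63897 ≈ 2304.39 mg.

2304 mg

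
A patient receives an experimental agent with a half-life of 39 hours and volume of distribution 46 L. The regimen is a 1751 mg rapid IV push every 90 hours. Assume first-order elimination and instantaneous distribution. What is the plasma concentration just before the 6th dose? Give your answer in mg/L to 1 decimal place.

f = (1/2)^(τ/t½) = (1/2)^(90/39) ≈ 0.2020.
C₀ = D/Vd = 1751/46 ≈ 38.065 mg/L.
Before the 6th dose, 5 doses have been given. Superposition: Cmin = C₀·(f + f² + … + f^5).
≈ 38.065 × (0.2020 + 0.0408 + 0.0082 + 0.0017 + 0.0003) ≈ 38.065 × 0.2530 ≈ 9.630 mg/L.

9.6 mg/L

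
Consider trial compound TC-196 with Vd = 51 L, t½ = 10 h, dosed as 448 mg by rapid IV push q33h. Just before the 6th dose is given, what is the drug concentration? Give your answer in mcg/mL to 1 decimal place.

f = (1/2)^(τ/t½) = (1/2)^(33/10) ≈ 0.1015.
C₀ = D/Vd = 448/51 ≈ 8.784 mcg/mL.
Before the 6th dose, 5 doses have been given. Superposition: Cmin = C₀·(f + f² + … + f^5).
≈ 8.784 × (0.1015 + 0.0103 + 0.0010 + 0.0001 + 0.0000) ≈ 8.784 × 0.1129 ≈ 0.992 mcg/mL.

1.0 mcg/mL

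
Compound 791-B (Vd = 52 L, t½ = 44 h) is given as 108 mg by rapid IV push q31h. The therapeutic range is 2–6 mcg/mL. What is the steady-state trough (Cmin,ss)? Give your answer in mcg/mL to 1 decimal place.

3.3 mcg/mL

k = ln2/t½ = ln2/44 ≈ 0.015753 h⁻¹; fraction remaining f = e^(−kτ) = e^(−0.015753×31) ≈ 0.6136.
At steady state, accumulation factor R = 1/(1 − e^(−kτ)) ≈ 2.5880.
Each bolus raises the concentration by D/Vd = 108/52 ≈ 2.077 mcg/mL.
Steady-state peak Cmax,ss = C₀·R ≈ 2.077 × 2.5880 ≈ 5.375 mcg/mL.
Steady-state trough Cmin,ss = Cmax,ss·f ≈ 5.375 × 0.6136 ≈ 3.298 mcg/mL.
Trough 3.3 mcg/mL vs MEC 2 mcg/mL: adequate.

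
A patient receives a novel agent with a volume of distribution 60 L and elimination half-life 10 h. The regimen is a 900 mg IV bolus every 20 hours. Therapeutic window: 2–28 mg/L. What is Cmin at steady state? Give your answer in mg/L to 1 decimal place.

τ = 20 h = 2 half-lives, so f = (1/2)^2 = 0.25.
At steady state, R = 1/(1 − 0.25) = 4/3.
Single-dose peak C₀ = D/Vd = 900/60 = 15 mg/L.
Steady-state peak Cmax,ss = C₀·R = 15 × 4/3 ≈ 20.000 mg/L.
Steady-state trough Cmin,ss = Cmax,ss·f ≈ 20.000 × 0.25 ≈ 5.000 mg/L.
Trough 5.0 mg/L vs MEC 2 mg/L: adequate.

5.0 mg/L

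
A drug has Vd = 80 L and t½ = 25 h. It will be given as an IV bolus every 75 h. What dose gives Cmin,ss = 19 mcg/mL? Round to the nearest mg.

τ/t½ = 75/25 ≈ 3, so f = (1/2)^(75/25) ≈ 0.125000.
Cmin,ss = (D/Vd)·f/(1−f), so D = Cmin,ss·Vd·(1−f)/f.
D = 19 × 80 × (1−f)/f ≈ 19 × 80 × 7.00000 ≈ 10640.00 mg.

10640 mg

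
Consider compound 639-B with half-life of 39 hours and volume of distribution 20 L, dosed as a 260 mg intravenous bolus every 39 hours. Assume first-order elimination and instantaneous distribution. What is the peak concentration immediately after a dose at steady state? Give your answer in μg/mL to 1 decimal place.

The dosing interval is 1 half-life, so f = 2^(−1) = 0.5.
Accumulation ratio R = 1/(1 − f) = 1/0.5 = 2/1.
Single-dose peak C₀ = D/Vd = 260/20 = 13 μg/mL.
Steady-state peak Cmax,ss = C₀·R = 13 × 2/1 ≈ 26.000 μg/mL.

26.0 μg/mL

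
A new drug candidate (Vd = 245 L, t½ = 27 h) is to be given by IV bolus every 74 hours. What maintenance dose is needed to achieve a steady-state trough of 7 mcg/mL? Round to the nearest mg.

9748 mg

τ/t½ = 74/27 ≈ 2.7407, so f = (1/2)^(74/27) ≈ 0.149608.
Cmin,ss = (D/Vd)·f/(1−f), so D = Cmin,ss·Vd·(1−f)/f.
D = 7 × 245 × (1−f)/f ≈ 7 × 245 × 5.68413 ≈ 9748.28 mg.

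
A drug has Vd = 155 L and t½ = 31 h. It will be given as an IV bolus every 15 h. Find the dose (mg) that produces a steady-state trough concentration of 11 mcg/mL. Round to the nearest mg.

τ/t½ = 15/31 ≈ 0.48387, so f = (1/2)^(15/31) ≈ 0.715056.
Cmin,ss = (D/Vd)·f/(1−f), so D = Cmin,ss·Vd·(1−f)/f.
D = 11 × 155 × (1−f)/f ≈ 11 × 155 × 0.39849 ≈ 679.43 mg.

679 mg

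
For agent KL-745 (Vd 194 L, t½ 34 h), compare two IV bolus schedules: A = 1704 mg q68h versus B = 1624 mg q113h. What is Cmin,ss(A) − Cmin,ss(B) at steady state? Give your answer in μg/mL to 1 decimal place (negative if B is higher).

2.0 μg/mL

Regimen A: f = (1/2)^(68/34) ≈ 0.2500; Cmin,ss = (1704/194)·f/(1−f) ≈ 2.928 μg/mL.
Regimen B: f = (1/2)^(113/34) ≈ 0.0999; Cmin,ss = (1624/194)·f/(1−f) ≈ 0.929 μg/mL.
Difference ≈ 2.928 − 0.929 ≈ 1.999 μg/mL.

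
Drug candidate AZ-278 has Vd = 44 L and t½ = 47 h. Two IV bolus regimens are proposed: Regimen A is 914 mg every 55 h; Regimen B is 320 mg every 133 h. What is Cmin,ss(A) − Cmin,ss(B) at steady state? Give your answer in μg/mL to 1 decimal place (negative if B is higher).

15.4 μg/mL

Regimen A: f = (1/2)^(55/47) ≈ 0.4444; Cmin,ss = (914/44)·f/(1−f) ≈ 16.615 μg/mL.
Regimen B: f = (1/2)^(133/47) ≈ 0.1407; Cmin,ss = (320/44)·f/(1−f) ≈ 1.191 μg/mL.
Difference ≈ 16.615 − 1.191 ≈ 15.424 μg/mL.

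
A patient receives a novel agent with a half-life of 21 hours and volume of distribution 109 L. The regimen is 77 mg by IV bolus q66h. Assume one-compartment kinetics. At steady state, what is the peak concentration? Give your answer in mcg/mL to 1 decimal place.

Over one 66-h interval, 66/21 ≈ 3.1429 half-lives elapse, leaving f ≈ 0.1132 of each dose.
At steady state, accumulation factor R = 1/(1 − e^(−kτ)) ≈ 1.1276.
Single-dose peak C₀ = D/Vd = 77/109 ≈ 0.706 mcg/mL.
Steady-state peak Cmax,ss = C₀·R ≈ 0.706 × 1.1276 ≈ 0.796 mcg/mL.

0.8 mcg/mL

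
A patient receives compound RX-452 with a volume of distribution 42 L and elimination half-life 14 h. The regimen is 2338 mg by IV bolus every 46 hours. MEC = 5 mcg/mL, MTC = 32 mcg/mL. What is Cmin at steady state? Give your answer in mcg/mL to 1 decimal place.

k = ln2/t½ = ln2/14 ≈ 0.049511 h⁻¹; fraction remaining f = e^(−kτ) = e^(−0.049511×46) ≈ 0.1025.
Each bolus raises the concentration by D/Vd = 2338/42 ≈ 55.667 mcg/mL.
Steady-state trough Cmin,ss = C₀·f/(1−f) ≈ 55.667 × 0.1025/0.8975 ≈ 6.358 mcg/mL.
Trough 6.4 mcg/mL vs MEC 5 mcg/mL: adequate.

6.4 mcg/mL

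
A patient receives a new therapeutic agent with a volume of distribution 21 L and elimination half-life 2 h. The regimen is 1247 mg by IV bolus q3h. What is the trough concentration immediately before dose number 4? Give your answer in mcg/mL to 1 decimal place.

f = (1/2)^(τ/t½) = (1/2)^(3/2) ≈ 0.3536.
C₀ = D/Vd = 1247/21 ≈ 59.381 mcg/mL.
Before the 4th dose, 3 doses have been given. Superposition: Cmin = C₀·(f + f² + … + f^3).
≈ 59.381 × (0.3536 + 0.1250 + 0.0442) ≈ 59.381 × 0.5228 ≈ 31.044 mcg/mL.

31.0 mcg/mL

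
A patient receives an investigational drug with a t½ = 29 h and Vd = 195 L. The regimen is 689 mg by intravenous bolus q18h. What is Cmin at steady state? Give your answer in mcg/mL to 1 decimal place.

6.6 mcg/mL

τ/t½ = 18/29 ≈ 0.62069, so fraction remaining f = (1/2)^(18/29) ≈ 0.6504.
Single-dose peak C₀ = D/Vd = 689/195 ≈ 3.533 mcg/mL.
Steady-state trough Cmin,ss = C₀·f/(1−f) ≈ 3.533 × 0.6504/0.3496 ≈ 6.573 mcg/mL.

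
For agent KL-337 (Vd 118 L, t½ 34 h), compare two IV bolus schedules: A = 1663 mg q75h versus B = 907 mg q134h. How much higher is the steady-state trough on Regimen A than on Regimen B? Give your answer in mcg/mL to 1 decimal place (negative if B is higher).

Regimen A: f = (1/2)^(75/34) ≈ 0.2168; Cmin,ss = (1663/118)·f/(1−f) ≈ 3.901 mcg/mL.
Regimen B: f = (1/2)^(134/34) ≈ 0.0651; Cmin,ss = (907/118)·f/(1−f) ≈ 0.535 mcg/mL.
Difference ≈ 3.901 − 0.535 ≈ 3.366 mcg/mL.

3.4 mcg/mL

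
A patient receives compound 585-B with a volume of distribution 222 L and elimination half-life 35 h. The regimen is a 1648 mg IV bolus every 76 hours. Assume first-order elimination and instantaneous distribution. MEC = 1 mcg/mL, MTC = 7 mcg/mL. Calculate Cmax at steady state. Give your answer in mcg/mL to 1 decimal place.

Over one 76-h interval, 76/35 ≈ 2.1714 half-lives elapse, leaving f ≈ 0.2220 of each dose.
Accumulation ratio R = 1/(1 − f) ≈ 1/0.7780 ≈ 1.2853.
Single-dose peak C₀ = D/Vd = 1648/222 ≈ 7.423 mcg/mL.
Steady-state peak Cmax,ss = C₀·R ≈ 7.423 × 1.2853 ≈ 9.541 mcg/mL.
Peak 9.5 mcg/mL vs MTC 7 mcg/mL: exceeds toxic threshold.

9.5 mcg/mL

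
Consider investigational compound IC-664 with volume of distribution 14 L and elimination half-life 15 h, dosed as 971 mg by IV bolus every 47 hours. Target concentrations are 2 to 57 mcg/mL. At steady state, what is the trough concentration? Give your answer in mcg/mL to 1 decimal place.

8.9 mcg/mL

k = ln2/t½ = ln2/15 ≈ 0.046210 h⁻¹; fraction remaining f = e^(−kτ) = e^(−0.046210×47) ≈ 0.1140.
Accumulation ratio R = 1/(1 − f) ≈ 1/0.8860 ≈ 1.1287.
Single-dose peak C₀ = D/Vd = 971/14 ≈ 69.357 mcg/mL.
Cmax,ss = C₀/(1 − f) ≈ 69.357/0.8860 ≈ 78.281 mcg/mL.
One interval later, Cmin,ss = Cmax,ss·e^(−kτ) ≈ 78.281 × 0.1140 ≈ 8.924 mcg/mL.
Trough 8.9 mcg/mL vs MEC 2 mcg/mL: adequate.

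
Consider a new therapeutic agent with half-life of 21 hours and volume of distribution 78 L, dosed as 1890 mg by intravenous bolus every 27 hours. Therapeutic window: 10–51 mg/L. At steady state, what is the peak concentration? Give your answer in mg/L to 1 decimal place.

Over one 27-h interval, 27/21 ≈ 1.2857 half-lives elapse, leaving f ≈ 0.4102 of each dose.
Accumulation ratio R = 1/(1 − f) ≈ 1/0.5898 ≈ 1.6955.
Single-dose peak C₀ = D/Vd = 1890/78 ≈ 24.231 mg/L.
Cmax,ss = C₀/(1 − f) ≈ 24.231/0.5898 ≈ 41.083 mg/L.
Peak 41.1 mg/L vs MTC 51 mg/L: below toxic threshold.

41.1 mg/L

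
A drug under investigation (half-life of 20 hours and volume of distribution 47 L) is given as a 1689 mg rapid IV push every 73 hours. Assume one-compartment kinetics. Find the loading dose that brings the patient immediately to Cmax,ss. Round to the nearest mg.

f = (1/2)^(73/20) ≈ 0.079660; accumulation ratio R = 1/(1−f) ≈ 1.08655.
Loading dose to hit Cmax,ss on first dose: D_load = D_maint·R ≈ 1689 × 1.08655 ≈ 1835.18 mg.

1835 mg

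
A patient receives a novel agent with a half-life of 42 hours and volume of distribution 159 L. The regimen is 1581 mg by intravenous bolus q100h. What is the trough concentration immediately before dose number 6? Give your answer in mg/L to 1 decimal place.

2.4 mg/L

f = (1/2)^(τ/t½) = (1/2)^(100/42) ≈ 0.1920.
C₀ = D/Vd = 1581/159 ≈ 9.943 mg/L.
Before the 6th dose, 5 doses have been given. Superposition: Cmin = C₀·(f + f² + … + f^5).
≈ 9.943 × (0.1920 + 0.0369 + 0.0071 + 0.0014 + 0.0003) ≈ 9.943 × 0.2377 ≈ 2.363 mg/L.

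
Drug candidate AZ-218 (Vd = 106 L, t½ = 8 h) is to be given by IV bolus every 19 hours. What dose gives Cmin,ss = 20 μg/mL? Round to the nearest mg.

8877 mg

τ/t½ = 19/8 ≈ 2.375, so f = (1/2)^(19/8) ≈ 0.192776.
Cmin,ss = (D/Vd)·f/(1−f), so D = Cmin,ss·Vd·(1−f)/f.
D = 20 × 106 × (1−f)/f ≈ 20 × 106 × 4.18737 ≈ 8877.22 mg.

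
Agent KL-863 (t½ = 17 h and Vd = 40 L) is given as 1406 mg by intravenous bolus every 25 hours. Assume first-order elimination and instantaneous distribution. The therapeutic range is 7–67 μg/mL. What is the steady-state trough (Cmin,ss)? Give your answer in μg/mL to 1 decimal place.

k = ln2/t½ = ln2/17 ≈ 0.040773 h⁻¹; fraction remaining f = e^(−kτ) = e^(−0.040773×25) ≈ 0.3608.
Single-dose peak C₀ = D/Vd = 1406/40 ≈ 35.150 μg/mL.
Steady-state trough Cmin,ss = C₀·f/(1−f) ≈ 35.150 × 0.3608/0.6392 ≈ 19.841 μg/mL.
Trough 19.8 μg/mL vs MEC 7 μg/mL: adequate.

19.8 μg/mL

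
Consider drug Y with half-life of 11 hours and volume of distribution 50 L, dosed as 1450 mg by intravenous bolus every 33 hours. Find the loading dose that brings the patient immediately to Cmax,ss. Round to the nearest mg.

f = (1/2)^(33/11) ≈ 0.125000; accumulation ratio R = 1/(1−f) ≈ 1.14286.
Loading dose to hit Cmax,ss on first dose: D_load = D_maint·R ≈ 1450 × 1.14286 ≈ 1657.15 mg.

1657 mg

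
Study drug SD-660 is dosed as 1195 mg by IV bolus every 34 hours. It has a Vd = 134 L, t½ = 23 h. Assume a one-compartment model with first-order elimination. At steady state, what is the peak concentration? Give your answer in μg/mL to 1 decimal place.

13.9 μg/mL

τ/t½ = 34/23 ≈ 1.4783, so fraction remaining f = (1/2)^(34/23) ≈ 0.3589.
Accumulation ratio R = 1/(1 − f) ≈ 1/0.6411 ≈ 1.5598.
Each bolus raises the concentration by D/Vd = 1195/134 ≈ 8.918 μg/mL.
Steady-state peak Cmax,ss = C₀·R ≈ 8.918 × 1.5598 ≈ 13.910 μg/mL.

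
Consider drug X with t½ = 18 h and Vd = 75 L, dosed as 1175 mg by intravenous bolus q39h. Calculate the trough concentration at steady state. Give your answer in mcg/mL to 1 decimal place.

4.5 mcg/mL

k = ln2/t½ = ln2/18 ≈ 0.038508 h⁻¹; fraction remaining f = e^(−kτ) = e^(−0.038508×39) ≈ 0.2227.
Each bolus raises the concentration by D/Vd = 1175/75 ≈ 15.667 mcg/mL.
Steady-state trough Cmin,ss = C₀·f/(1−f) ≈ 15.667 × 0.2227/0.7773 ≈ 4.489 mcg/mL.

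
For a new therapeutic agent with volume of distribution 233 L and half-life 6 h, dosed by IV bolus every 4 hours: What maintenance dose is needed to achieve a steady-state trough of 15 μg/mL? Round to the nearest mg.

2053 mg

τ/t½ = 4/6 ≈ 0.66667, so f = (1/2)^(4/6) ≈ 0.629961.
Cmin,ss = (D/Vd)·f/(1−f), so D = Cmin,ss·Vd·(1−f)/f.
D = 15 × 233 × (1−f)/f ≈ 15 × 233 × 0.58740 ≈ 2052.96 mg.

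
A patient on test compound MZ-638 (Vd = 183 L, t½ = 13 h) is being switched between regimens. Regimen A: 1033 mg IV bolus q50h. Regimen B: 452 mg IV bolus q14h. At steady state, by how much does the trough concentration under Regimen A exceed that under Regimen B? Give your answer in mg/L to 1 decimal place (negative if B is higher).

-1.8 mg/L

Regimen A: f = (1/2)^(50/13) ≈ 0.0695; Cmin,ss = (1033/183)·f/(1−f) ≈ 0.422 mg/L.
Regimen B: f = (1/2)^(14/13) ≈ 0.4740; Cmin,ss = (452/183)·f/(1−f) ≈ 2.226 mg/L.
Difference ≈ 0.422 − 2.226 ≈ -1.804 mg/L.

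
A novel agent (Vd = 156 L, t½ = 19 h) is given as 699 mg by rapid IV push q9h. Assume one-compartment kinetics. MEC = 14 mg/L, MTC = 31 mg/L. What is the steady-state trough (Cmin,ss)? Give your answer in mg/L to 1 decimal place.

11.5 mg/L

k = ln2/t½ = ln2/19 ≈ 0.036481 h⁻¹; fraction remaining f = e^(−kτ) = e^(−0.036481×9) ≈ 0.7201.
Each bolus raises the concentration by D/Vd = 699/156 ≈ 4.481 mg/L.
Steady-state trough Cmin,ss = C₀·f/(1−f) ≈ 4.481 × 0.7201/0.2799 ≈ 11.528 mg/L.
Trough 11.5 mg/L vs MEC 14 mg/L: subtherapeutic.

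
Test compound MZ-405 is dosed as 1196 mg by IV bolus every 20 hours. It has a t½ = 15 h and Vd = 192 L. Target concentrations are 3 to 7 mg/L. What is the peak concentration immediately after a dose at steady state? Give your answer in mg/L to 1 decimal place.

τ/t½ = 20/15 ≈ 1.3333, so fraction remaining f = (1/2)^(20/15) ≈ 0.3969.
Accumulation ratio R = 1/(1 − f) ≈ 1/0.6031 ≈ 1.6581.
Each bolus raises the concentration by D/Vd = 1196/192 ≈ 6.229 mg/L.
Steady-state peak Cmax,ss = C₀·R ≈ 6.229 × 1.6581 ≈ 10.328 mg/L.
Peak 10.3 mg/L vs MTC 7 mg/L: exceeds toxic threshold.

10.3 mg/L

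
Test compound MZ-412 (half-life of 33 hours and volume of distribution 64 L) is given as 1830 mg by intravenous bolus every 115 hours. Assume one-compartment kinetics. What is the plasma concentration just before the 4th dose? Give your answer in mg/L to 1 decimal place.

2.8 mg/L

f = (1/2)^(τ/t½) = (1/2)^(115/33) ≈ 0.0893.
C₀ = D/Vd = 1830/64 ≈ 28.594 mg/L.
Before the 4th dose, 3 doses have been given. Superposition: Cmin = C₀·(f + f² + … + f^3).
≈ 28.594 × (0.0893 + 0.0080 + 0.0007) ≈ 28.594 × 0.0980 ≈ 2.802 mg/L.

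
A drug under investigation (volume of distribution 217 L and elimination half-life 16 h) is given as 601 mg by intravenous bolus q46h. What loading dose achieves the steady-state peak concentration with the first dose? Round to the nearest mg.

696 mg

f = (1/2)^(46/16) ≈ 0.136313; accumulation ratio R = 1/(1−f) ≈ 1.15783.
Loading dose to hit Cmax,ss on first dose: D_load = D_maint·R ≈ 601 × 1.15783 ≈ 695.86 mg.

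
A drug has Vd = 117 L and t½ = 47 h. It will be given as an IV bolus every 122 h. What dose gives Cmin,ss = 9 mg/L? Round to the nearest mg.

τ/t½ = 122/47 ≈ 2.5957, so f = (1/2)^(122/47) ≈ 0.165426.
Cmin,ss = (D/Vd)·f/(1−f), so D = Cmin,ss·Vd·(1−f)/f.
D = 9 × 117 × (1−f)/f ≈ 9 × 117 × 5.04500 ≈ 5312.39 mg.

5312 mg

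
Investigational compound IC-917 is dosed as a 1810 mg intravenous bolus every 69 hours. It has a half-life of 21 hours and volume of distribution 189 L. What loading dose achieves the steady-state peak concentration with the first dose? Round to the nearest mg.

2017 mg

f = (1/2)^(69/21) ≈ 0.102542; accumulation ratio R = 1/(1−f) ≈ 1.11426.
Loading dose to hit Cmax,ss on first dose: D_load = D_maint·R ≈ 1810 × 1.11426 ≈ 2016.81 mg.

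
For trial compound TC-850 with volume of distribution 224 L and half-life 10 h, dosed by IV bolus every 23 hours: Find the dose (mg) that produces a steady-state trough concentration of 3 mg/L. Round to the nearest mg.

τ/t½ = 23/10 ≈ 2.3, so f = (1/2)^(23/10) ≈ 0.203063.
Cmin,ss = (D/Vd)·f/(1−f), so D = Cmin,ss·Vd·(1−f)/f.
D = 3 × 224 × (1−f)/f ≈ 3 × 224 × 3.92458 ≈ 2637.32 mg.

2637 mg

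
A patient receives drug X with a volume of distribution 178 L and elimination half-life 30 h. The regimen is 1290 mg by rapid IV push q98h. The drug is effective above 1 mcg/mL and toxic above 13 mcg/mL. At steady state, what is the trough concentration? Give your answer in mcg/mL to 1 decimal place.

0.8 mcg/mL

k = ln2/t½ = ln2/30 ≈ 0.023105 h⁻¹; fraction remaining f = e^(−kτ) = e^(−0.023105×98) ≈ 0.1039.
Accumulation ratio R = 1/(1 − f) ≈ 1/0.8961 ≈ 1.1159.
Each bolus raises the concentration by D/Vd = 1290/178 ≈ 7.247 mcg/mL.
Steady-state peak Cmax,ss = C₀·R ≈ 7.247 × 1.1159 ≈ 8.087 mcg/mL.
One interval later, Cmin,ss = Cmax,ss·e^(−kτ) ≈ 8.087 × 0.1039 ≈ 0.840 mcg/mL.
Trough 0.8 mcg/mL vs MEC 1 mcg/mL: subtherapeutic.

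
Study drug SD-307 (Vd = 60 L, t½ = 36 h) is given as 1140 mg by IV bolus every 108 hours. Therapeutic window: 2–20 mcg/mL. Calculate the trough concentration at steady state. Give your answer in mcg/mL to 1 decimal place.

τ = 108 h = 3 half-lives, so f = (1/2)^3 = 0.125.
At steady state, R = 1/(1 − 0.125) = 8/7.
Single-dose peak C₀ = D/Vd = 1140/60 = 19 mcg/mL.
Steady-state peak Cmax,ss = C₀·R = 19 × 8/7 ≈ 21.714 mcg/mL.
Steady-state trough Cmin,ss = Cmax,ss·f ≈ 21.714 × 0.125 ≈ 2.714 mcg/mL.
Trough 2.7 mcg/mL vs MEC 2 mcg/mL: adequate.

2.7 mcg/mL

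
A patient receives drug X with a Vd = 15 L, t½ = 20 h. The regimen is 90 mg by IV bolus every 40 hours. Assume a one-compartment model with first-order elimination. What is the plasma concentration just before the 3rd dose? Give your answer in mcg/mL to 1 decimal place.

1.9 mcg/mL

f = (1/2)^(τ/t½) = (1/2)^(40/20) ≈ 0.2500.
C₀ = D/Vd = 90/15 ≈ 6.000 mcg/mL.
Before the 3rd dose, 2 doses have been given. Superposition: Cmin = C₀·(f + f²).
≈ 6.000 × (0.2500 + 0.0625) ≈ 6.000 × 0.3125 ≈ 1.875 mcg/mL.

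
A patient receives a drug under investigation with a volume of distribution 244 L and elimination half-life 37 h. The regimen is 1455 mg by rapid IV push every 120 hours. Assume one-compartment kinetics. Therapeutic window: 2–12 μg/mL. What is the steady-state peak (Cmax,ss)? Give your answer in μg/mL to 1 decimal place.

6.7 μg/mL

k = ln2/t½ = ln2/37 ≈ 0.018734 h⁻¹; fraction remaining f = e^(−kτ) = e^(−0.018734×120) ≈ 0.1056.
Accumulation ratio R = 1/(1 − f) ≈ 1/0.8944 ≈ 1.1181.
Single-dose peak C₀ = D/Vd = 1455/244 ≈ 5.963 μg/mL.
Steady-state peak Cmax,ss = C₀·R ≈ 5.963 × 1.1181 ≈ 6.667 μg/mL.
Peak 6.7 μg/mL vs MTC 12 μg/mL: below toxic threshold.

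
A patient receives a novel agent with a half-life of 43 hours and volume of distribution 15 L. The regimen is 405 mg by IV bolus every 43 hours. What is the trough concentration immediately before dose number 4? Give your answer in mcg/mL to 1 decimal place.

f = (1/2)^(τ/t½) = (1/2)^(43/43) ≈ 0.5000.
C₀ = D/Vd = 405/15 ≈ 27.000 mcg/mL.
Before the 4th dose, 3 doses have been given. Superposition: Cmin = C₀·(f + f² + … + f^3).
≈ 27.000 × (0.5000 + 0.2500 + 0.1250) ≈ 27.000 × 0.8750 ≈ 23.625 mcg/mL.

23.6 mcg/mL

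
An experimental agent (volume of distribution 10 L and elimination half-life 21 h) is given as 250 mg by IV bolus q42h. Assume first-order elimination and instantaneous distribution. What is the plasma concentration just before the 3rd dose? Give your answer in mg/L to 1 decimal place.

f = (1/2)^(τ/t½) = (1/2)^(42/21) ≈ 0.2500.
C₀ = D/Vd = 250/10 ≈ 25.000 mg/L.
Before the 3rd dose, 2 doses have been given. Superposition: Cmin = C₀·(f + f²).
≈ 25.000 × (0.2500 + 0.0625) ≈ 25.000 × 0.3125 ≈ 7.812 mg/L.

7.8 mg/L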